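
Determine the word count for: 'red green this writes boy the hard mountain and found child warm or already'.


Counting words by splitting on spaces:
  Word 1: 'red'
  Word 2: 'green'
  Word 3: 'this'
  Word 4: 'writes'
  Word 5: 'boy'
  Word 6: 'the'
  Word 7: 'hard'
  Word 8: 'mountain'
  Word 9: 'and'
  Word 10: 'found'
  Word 11: 'child'
  Word 12: 'warm'
  Word 13: 'or'
  Word 14: 'already'
Total words: 14

14


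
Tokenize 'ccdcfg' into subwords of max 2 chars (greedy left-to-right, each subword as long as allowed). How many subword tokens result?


'ccdcfg' has 6 characters.
Chunking with max size 2:
  Chunk 1: 'cc' (positions 0-1)
  Chunk 2: 'dc' (positions 2-3)
  Chunk 3: 'fg' (positions 4-5)
Total chunks: ceil(6 / 2) = 3

3


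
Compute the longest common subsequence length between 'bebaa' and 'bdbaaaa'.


DP table for LCS of 'bebaa' and 'bdbaaaa':
       b  d  b  a  a  a  a
    0  0  0  0  0  0  0  0
  b 0  1  1  1  1  1  1  1
  e 0  1  1  1  1  1  1  1
  b 0  1  1  2  2  2  2  2
  a 0  1  1  2  3  3  3  3
  a 0  1  1  2  3  4  4  4
LCS: 'bbaa'
LCS length = 4

4


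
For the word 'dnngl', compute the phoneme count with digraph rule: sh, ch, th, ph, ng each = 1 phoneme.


Parsing 'dnngl' greedily, digraphs first:
  'd' -> consonant phoneme (phonemes so far: 1)
  'n' -> consonant phoneme (phonemes so far: 2)
  'ng' -> digraph (1 consonant phoneme) (phonemes so far: 3)
  'l' -> consonant phoneme (phonemes so far: 4)
Total phonemes: 4

4


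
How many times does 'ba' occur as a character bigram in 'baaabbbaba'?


Scanning 'baaabbbaba' for bigram 'ba':
  Position 0: 'ba' -> MATCH
  Position 1: 'aa' -> no
  Position 2: 'aa' -> no
  Position 3: 'ab' -> no
  Position 4: 'bb' -> no
  Position 5: 'bb' -> no
  Position 6: 'ba' -> MATCH
  Position 7: 'ab' -> no
  Position 8: 'ba' -> MATCH
Total matches: 3

3


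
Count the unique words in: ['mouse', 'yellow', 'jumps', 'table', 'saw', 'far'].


Listing all tokens and tracking unique types:
  Token 1: 'mouse' -> NEW (unique so far: 1)
  Token 2: 'yellow' -> NEW (unique so far: 2)
  Token 3: 'jumps' -> NEW (unique so far: 3)
  Token 4: 'table' -> NEW (unique so far: 4)
  Token 5: 'saw' -> NEW (unique so far: 5)
  Token 6: 'far' -> NEW (unique so far: 6)
Unique types: ('far', 'jumps', 'mouse', 'saw', 'table', 'yellow')
Vocabulary size: 6

6


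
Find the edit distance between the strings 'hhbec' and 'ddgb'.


Building DP table for s1='hhbec' (len 5) and s2='ddgb' (len 4):
       d  d  g  b
    0  1  2  3  4
  h 1  1  2  3  4
  h 2  2  2  3  4
  b 3  3  3  3  3
  e 4  4  4  4  4
  c 5  5  5  5  5
Edit distance = dp[5][4] = 5

5


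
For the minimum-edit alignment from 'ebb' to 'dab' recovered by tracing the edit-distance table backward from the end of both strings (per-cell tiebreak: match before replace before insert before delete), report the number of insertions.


Edit distance = 2. Backtracking from cell (3, 3) with preference match > replace > insert > delete,
then listing the resulting alignment 'ebb' -> 'dab' left to right:
  Step 1: replace e->d
  Step 2: replace b->a
  Step 3: keep 'b'
Total insertions: 0

0


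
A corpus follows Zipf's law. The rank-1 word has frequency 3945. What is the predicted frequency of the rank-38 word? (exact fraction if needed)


Zipf's law: freq(rank) = f1 / rank
f1 = 3945, rank = 38
freq = 3945 / 38
GCD(3945, 38) = 1
Simplified: 3945/38

3945/38


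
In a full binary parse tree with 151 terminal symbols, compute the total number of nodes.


Leaf nodes (terminals): 151
Internal nodes = n - 1 = 151 - 1 = 150
Total = leaves + internal = 151 + 150 = 301

301


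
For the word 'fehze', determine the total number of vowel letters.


Scanning each character of 'fehze':
  Position 1: 'f' -> consonant (running count: 0)
  Position 2: 'e' -> vowel (running count: 1)
  Position 3: 'h' -> consonant (running count: 1)
  Position 4: 'z' -> consonant (running count: 1)
  Position 5: 'e' -> vowel (running count: 2)
Total vowels: 2

2


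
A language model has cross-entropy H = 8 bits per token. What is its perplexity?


Perplexity formula: PP = 2^H
H = 8
PP = 2^8
Steps: 2^1 = 2, 2^2 = 4, 2^3 = 8, 2^4 = 16, 2^5 = 32, 2^6 = 64, 2^7 = 128, 2^8 = 256
PP = 256

256


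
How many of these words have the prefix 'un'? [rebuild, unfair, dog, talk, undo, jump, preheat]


Checking each word for prefix 'un':
  'rebuild' -> no (count: 0)
  'unfair' -> YES, starts with 'un' (count: 1)
  'dog' -> no (count: 1)
  'talk' -> no (count: 1)
  'undo' -> YES, starts with 'un' (count: 2)
  'jump' -> no (count: 2)
  'preheat' -> no (count: 2)
Total with prefix 'un': 2

2


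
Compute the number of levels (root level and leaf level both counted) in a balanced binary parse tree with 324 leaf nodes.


In a balanced binary tree with n leaves the deepest leaf is ceil(log2(n)) edges below the root,
so counting node levels inclusive of root and leaves gives ceil(log2(n)) + 1 levels.
log2(324) = 8.3399
ceil(8.3399) = 9
levels = 9 + 1 = 10

10


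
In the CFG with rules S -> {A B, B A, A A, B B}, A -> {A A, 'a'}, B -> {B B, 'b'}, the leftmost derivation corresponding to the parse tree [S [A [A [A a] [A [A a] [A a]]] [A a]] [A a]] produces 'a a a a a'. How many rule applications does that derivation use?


Every bracketed nonterminal node [X ...] in the tree is produced by exactly one rule application.
Reading the tree off as a leftmost derivation:
  Step 1: S  =>  A A   (applied S -> A A)
  Step 2: A A  =>  A A A   (applied A -> A A)
  Step 3: A A A  =>  A A A A   (applied A -> A A)
  Step 4: A A A A  =>  a A A A   (applied A -> a)
  Step 5: a A A A  =>  a A A A A   (applied A -> A A)
  Step 6: a A A A A  =>  a a A A A   (applied A -> a)
  Step 7: a a A A A  =>  a a a A A   (applied A -> a)
  Step 8: a a a A A  =>  a a a a A   (applied A -> a)
  Step 9: a a a a A  =>  a a a a a   (applied A -> a)
Final yield: a a a a a
Total rewrite steps: 9

9


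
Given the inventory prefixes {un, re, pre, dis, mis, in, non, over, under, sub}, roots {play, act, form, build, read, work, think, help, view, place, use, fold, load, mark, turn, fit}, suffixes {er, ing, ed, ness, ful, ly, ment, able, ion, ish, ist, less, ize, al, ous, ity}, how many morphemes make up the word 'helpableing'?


Segmenting 'helpableing' against the inventory:
  'help' -> root (morpheme 1)
  'able' -> suffix (morpheme 2)
  'ing' -> suffix (morpheme 3)
Total morphemes: 3

3


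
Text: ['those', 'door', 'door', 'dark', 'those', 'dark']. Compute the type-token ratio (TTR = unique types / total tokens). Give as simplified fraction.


Tokens: 6
Unique types: ('dark', 'door', 'those') = 3
TTR = 3/6
Simplify: divide both by 3 -> 1/2
TTR = 1/2

1/2


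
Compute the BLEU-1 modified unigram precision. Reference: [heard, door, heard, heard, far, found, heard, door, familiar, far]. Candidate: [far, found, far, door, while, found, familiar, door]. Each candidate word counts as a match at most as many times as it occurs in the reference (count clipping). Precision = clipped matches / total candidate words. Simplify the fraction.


Reference word counts: {'door': 2, 'familiar': 1, 'far': 2, 'found': 1, 'heard': 4}
Checking each candidate word (with clipping):
  'far' -> in reference (ref count 2, used 1/2) -> match (matches: 1)
  'found' -> in reference (ref count 1, used 1/1) -> match (matches: 2)
  'far' -> in reference (ref count 2, used 2/2) -> match (matches: 3)
  'door' -> in reference (ref count 2, used 1/2) -> match (matches: 4)
  'while' -> not in reference -> no match (matches: 4)
  'found' -> ref count 1 already used up (1/1) -> clipped, no match (matches: 4)
  'familiar' -> in reference (ref count 1, used 1/1) -> match (matches: 5)
  'door' -> in reference (ref count 2, used 2/2) -> match (matches: 6)
Clipped matches: 6, Candidate length: 8
Precision = 6/8 = 3/4

3/4


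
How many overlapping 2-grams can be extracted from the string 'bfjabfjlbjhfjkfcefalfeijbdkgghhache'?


String 'bfjabfjlbjhfjkfcefalfeijbdkgghhache' has length L = 35.
Number of overlapping n-grams = L - n + 1
Substituting: 35 - 2 + 1 = 34

34


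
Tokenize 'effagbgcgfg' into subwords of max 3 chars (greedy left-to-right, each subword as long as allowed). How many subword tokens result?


'effagbgcgfg' has 11 characters.
Chunking with max size 3:
  Chunk 1: 'eff' (positions 0-2)
  Chunk 2: 'agb' (positions 3-5)
  Chunk 3: 'gcg' (positions 6-8)
  Chunk 4: 'fg' (positions 9-10)
Total chunks: ceil(11 / 3) = 4

4


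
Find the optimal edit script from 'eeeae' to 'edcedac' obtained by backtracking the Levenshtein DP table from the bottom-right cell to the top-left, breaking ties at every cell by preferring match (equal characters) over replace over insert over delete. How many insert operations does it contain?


Edit distance = 4. Backtracking from cell (5, 7) with preference match > replace > insert > delete,
then listing the resulting alignment 'eeeae' -> 'edcedac' left to right:
  Step 1: keep 'e'
  Step 2: insert 'd' [insertion #1]
  Step 3: insert 'c' [insertion #2]
  Step 4: keep 'e'
  Step 5: replace e->d
  Step 6: keep 'a'
  Step 7: replace e->c
Total insertions: 2

2


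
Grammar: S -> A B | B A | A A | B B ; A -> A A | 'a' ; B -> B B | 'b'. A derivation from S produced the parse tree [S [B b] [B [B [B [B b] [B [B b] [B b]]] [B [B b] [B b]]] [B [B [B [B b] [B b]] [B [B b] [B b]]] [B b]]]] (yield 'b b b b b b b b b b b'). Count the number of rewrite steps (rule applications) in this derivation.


Every bracketed nonterminal node [X ...] in the tree is produced by exactly one rule application.
Reading the tree off as a leftmost derivation:
  Step 1: S  =>  B B   (applied S -> B B)
  Step 2: B B  =>  b B   (applied B -> b)
  Step 3: b B  =>  b B B   (applied B -> B B)
  Step 4: b B B  =>  b B B B   (applied B -> B B)
  Step 5: b B B B  =>  b B B B B   (applied B -> B B)
  Step 6: b B B B B  =>  b b B B B   (applied B -> b)
  Step 7: b b B B B  =>  b b B B B B   (applied B -> B B)
  Step 8: b b B B B B  =>  b b b B B B   (applied B -> b)
  Step 9: b b b B B B  =>  b b b b B B   (applied B -> b)
  Step 10: b b b b B B  =>  b b b b B B B   (applied B -> B B)
  Step 11: b b b b B B B  =>  b b b b b B B   (applied B -> b)
  Step 12: b b b b b B B  =>  b b b b b b B   (applied B -> b)
  Step 13: b b b b b b B  =>  b b b b b b B B   (applied B -> B B)
  Step 14: b b b b b b B B  =>  b b b b b b B B B   (applied B -> B B)
  Step 15: b b b b b b B B B  =>  b b b b b b B B B B   (applied B -> B B)
  Step 16: b b b b b b B B B B  =>  b b b b b b b B B B   (applied B -> b)
  Step 17: b b b b b b b B B B  =>  b b b b b b b b B B   (applied B -> b)
  Step 18: b b b b b b b b B B  =>  b b b b b b b b B B B   (applied B -> B B)
  Step 19: b b b b b b b b B B B  =>  b b b b b b b b b B B   (applied B -> b)
  Step 20: b b b b b b b b b B B  =>  b b b b b b b b b b B   (applied B -> b)
  Step 21: b b b b b b b b b b B  =>  b b b b b b b b b b b   (applied B -> b)
Final yield: b b b b b b b b b b b
Total rewrite steps: 21

21


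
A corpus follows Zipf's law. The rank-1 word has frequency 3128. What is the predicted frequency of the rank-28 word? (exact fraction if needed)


Zipf's law: freq(rank) = f1 / rank
f1 = 3128, rank = 28
freq = 3128 / 28
GCD(3128, 28) = 4
Simplified: 782/7

782/7


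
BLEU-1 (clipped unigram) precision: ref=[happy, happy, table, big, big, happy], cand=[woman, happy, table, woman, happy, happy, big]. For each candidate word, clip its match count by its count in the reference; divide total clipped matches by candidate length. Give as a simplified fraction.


Reference word counts: {'big': 2, 'happy': 3, 'table': 1}
Checking each candidate word (with clipping):
  'woman' -> not in reference -> no match (matches: 0)
  'happy' -> in reference (ref count 3, used 1/3) -> match (matches: 1)
  'table' -> in reference (ref count 1, used 1/1) -> match (matches: 2)
  'woman' -> not in reference -> no match (matches: 2)
  'happy' -> in reference (ref count 3, used 2/3) -> match (matches: 3)
  'happy' -> in reference (ref count 3, used 3/3) -> match (matches: 4)
  'big' -> in reference (ref count 2, used 1/2) -> match (matches: 5)
Clipped matches: 5, Candidate length: 7
Precision = 5/7

5/7


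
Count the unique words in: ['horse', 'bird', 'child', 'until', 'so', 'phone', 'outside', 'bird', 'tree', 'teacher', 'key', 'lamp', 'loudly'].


Listing all tokens and tracking unique types:
  Token 1: 'horse' -> NEW (unique so far: 1)
  Token 2: 'bird' -> NEW (unique so far: 2)
  Token 3: 'child' -> NEW (unique so far: 3)
  Token 4: 'until' -> NEW (unique so far: 4)
  Token 5: 'so' -> NEW (unique so far: 5)
  Token 6: 'phone' -> NEW (unique so far: 6)
  Token 7: 'outside' -> NEW (unique so far: 7)
  Token 8: 'bird' -> duplicate (unique so far: 7)
  Token 9: 'tree' -> NEW (unique so far: 8)
  Token 10: 'teacher' -> NEW (unique so far: 9)
  Token 11: 'key' -> NEW (unique so far: 10)
  Token 12: 'lamp' -> NEW (unique so far: 11)
  Token 13: 'loudly' -> NEW (unique so far: 12)
Unique types: ('bird', 'child', 'horse', 'key', 'lamp', 'loudly', 'outside', 'phone', 'so', 'teacher', 'tree', 'until')
Vocabulary size: 12

12


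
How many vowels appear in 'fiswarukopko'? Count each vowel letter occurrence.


Scanning each character of 'fiswarukopko':
  Position 1: 'f' -> consonant (running count: 0)
  Position 2: 'i' -> vowel (running count: 1)
  Position 3: 's' -> consonant (running count: 1)
  Position 4: 'w' -> consonant (running count: 1)
  Position 5: 'a' -> vowel (running count: 2)
  Position 6: 'r' -> consonant (running count: 2)
  Position 7: 'u' -> vowel (running count: 3)
  Position 8: 'k' -> consonant (running count: 3)
  Position 9: 'o' -> vowel (running count: 4)
  Position 10: 'p' -> consonant (running count: 4)
  Position 11: 'k' -> consonant (running count: 4)
  Position 12: 'o' -> vowel (running count: 5)
Total vowels: 5

5


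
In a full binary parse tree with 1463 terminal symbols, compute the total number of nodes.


Leaf nodes (terminals): 1463
Internal nodes = n - 1 = 1463 - 1 = 1462
Total = leaves + internal = 1463 + 1462 = 2925

2925


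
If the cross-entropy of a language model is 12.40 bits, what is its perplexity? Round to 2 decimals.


Perplexity formula: PP = 2^H
H = 12.40
PP = 2^12.40
Decompose: 2^12.40 = 2^12 * 2^0.40
2^12 = 4096, 2^0.40 ~ 1.3195079
PP ~ 4096 * 1.3195079 = 5404.7043584
Rounded to 2 decimals: 5404.70

5404.70


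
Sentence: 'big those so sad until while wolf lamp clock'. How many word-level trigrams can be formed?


Word trigrams from [9] words:
  Trigram 1: (big those so)
  Trigram 2: (those so sad)
  Trigram 3: (so sad until)
  Trigram 4: (sad until while)
  Trigram 5: (until while wolf)
  Trigram 6: (while wolf lamp)
  Trigram 7: (wolf lamp clock)
Total word trigrams: 9 - 2 = 7

7


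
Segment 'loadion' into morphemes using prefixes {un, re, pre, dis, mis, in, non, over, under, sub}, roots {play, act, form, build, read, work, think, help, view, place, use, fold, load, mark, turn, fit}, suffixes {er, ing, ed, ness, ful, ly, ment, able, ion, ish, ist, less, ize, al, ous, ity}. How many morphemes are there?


Segmenting 'loadion' against the inventory:
  'load' -> root (morpheme 1)
  'ion' -> suffix (morpheme 2)
Total morphemes: 2

2


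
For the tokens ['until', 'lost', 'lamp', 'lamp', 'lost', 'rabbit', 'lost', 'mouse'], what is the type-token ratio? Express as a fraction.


Tokens: 8
Unique types: ('lamp', 'lost', 'mouse', 'rabbit', 'until') = 5
TTR = 5/8
Already in lowest terms.

5/8


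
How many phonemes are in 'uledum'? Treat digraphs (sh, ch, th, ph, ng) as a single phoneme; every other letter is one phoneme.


Parsing 'uledum' greedily, digraphs first:
  'u' -> vowel phoneme (phonemes so far: 1)
  'l' -> consonant phoneme (phonemes so far: 2)
  'e' -> vowel phoneme (phonemes so far: 3)
  'd' -> consonant phoneme (phonemes so far: 4)
  'u' -> vowel phoneme (phonemes so far: 5)
  'm' -> consonant phoneme (phonemes so far: 6)
Total phonemes: 6

6


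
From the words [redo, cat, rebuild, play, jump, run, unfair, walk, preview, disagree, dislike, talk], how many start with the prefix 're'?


Checking each word for prefix 're':
  'redo' -> YES, starts with 're' (count: 1)
  'cat' -> no (count: 1)
  'rebuild' -> YES, starts with 're' (count: 2)
  'play' -> no (count: 2)
  'jump' -> no (count: 2)
  'run' -> no (count: 2)
  'unfair' -> no (count: 2)
  'walk' -> no (count: 2)
  'preview' -> no (count: 2)
  'disagree' -> no (count: 2)
  'dislike' -> no (count: 2)
  'talk' -> no (count: 2)
Total with prefix 're': 2

2


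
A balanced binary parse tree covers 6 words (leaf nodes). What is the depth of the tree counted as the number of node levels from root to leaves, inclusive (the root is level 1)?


In a balanced binary tree with n leaves the deepest leaf is ceil(log2(n)) edges below the root,
so counting node levels inclusive of root and leaves gives ceil(log2(n)) + 1 levels.
log2(6) = 2.5850
ceil(2.5850) = 3
levels = 3 + 1 = 4

4


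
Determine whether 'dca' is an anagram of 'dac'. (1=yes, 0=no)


Sort characters of 'dca': 'acd'
Sort characters of 'dac': 'acd'
Sorted forms match -> they ARE anagrams
Result: 1

1


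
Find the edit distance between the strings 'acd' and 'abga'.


Building DP table for s1='acd' (len 3) and s2='abga' (len 4):
       a  b  g  a
    0  1  2  3  4
  a 1  0  1  2  3
  c 2  1  1  2  3
  d 3  2  2  2  3
Edit distance = dp[3][4] = 3

3


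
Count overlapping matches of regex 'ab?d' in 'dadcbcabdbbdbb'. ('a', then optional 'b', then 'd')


Pattern: ab?d means 'a', then optional 'b', then 'd'.
Scanning 'dadcbcabdbbdbb' position-by-position:
  Pos 0: window 'dad' -> no
  Pos 1: window 'adc' -> MATCH
  Pos 2: window 'dcb' -> no
  Pos 3: window 'cbc' -> no
  Pos 4: window 'bca' -> no
  Pos 5: window 'cab' -> no
  Pos 6: window 'abd' -> MATCH
  Pos 7: window 'bdb' -> no
  Pos 8: window 'dbb' -> no
  Pos 9: window 'bbd' -> no
  Pos 10: window 'bdb' -> no
  Pos 11: window 'dbb' -> no
  Pos 12: window 'bb' -> no
  Pos 13: window 'b' -> no
Total matches: 2

2


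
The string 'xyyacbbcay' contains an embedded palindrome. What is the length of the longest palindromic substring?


Scanning 'xyyacbbcay' for palindromic substrings.
Substring at positions 2-9: 'yacbbcay'.
Check: reverse('yacbbcay') = 'yacbbcay' -> palindrome confirmed.
Neighbouring characters ('y' / '-') break symmetry, so it cannot extend further.
No longer palindromic substring exists; longest length = 8

8


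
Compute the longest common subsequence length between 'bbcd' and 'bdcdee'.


DP table for LCS of 'bbcd' and 'bdcdee':
       b  d  c  d  e  e
    0  0  0  0  0  0  0
  b 0  1  1  1  1  1  1
  b 0  1  1  1  1  1  1
  c 0  1  1  2  2  2  2
  d 0  1  2  2  3  3  3
LCS: 'bcd'
LCS length = 3

3


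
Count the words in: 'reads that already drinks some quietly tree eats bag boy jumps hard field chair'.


Counting words by splitting on spaces:
  Word 1: 'reads'
  Word 2: 'that'
  Word 3: 'already'
  Word 4: 'drinks'
  Word 5: 'some'
  Word 6: 'quietly'
  Word 7: 'tree'
  Word 8: 'eats'
  Word 9: 'bag'
  Word 10: 'boy'
  Word 11: 'jumps'
  Word 12: 'hard'
  Word 13: 'field'
  Word 14: 'chair'
Total words: 14

14


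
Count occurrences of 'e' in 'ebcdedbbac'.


Scanning 'ebcdedbbac' for 'e':
  Position 0: 'e' -> MATCH (count: 1)
  Position 4: 'e' -> MATCH (count: 2)
Total occurrences of 'e': 2

2


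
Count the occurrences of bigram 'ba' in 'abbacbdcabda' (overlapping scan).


Scanning 'abbacbdcabda' for bigram 'ba':
  Position 0: 'ab' -> no
  Position 1: 'bb' -> no
  Position 2: 'ba' -> MATCH
  Position 3: 'ac' -> no
  Position 4: 'cb' -> no
  Position 5: 'bd' -> no
  Position 6: 'dc' -> no
  Position 7: 'ca' -> no
  Position 8: 'ab' -> no
  Position 9: 'bd' -> no
  Position 10: 'da' -> no
Total matches: 1

1


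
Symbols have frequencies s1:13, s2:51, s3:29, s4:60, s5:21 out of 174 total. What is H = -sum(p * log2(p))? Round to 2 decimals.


Computing entropy H = -sum(p_i * log2(p_i)):
  s1: p = 13/174 = 0.0747, -p*log2(p) = 0.2796
  s2: p = 51/174 = 0.2931, -p*log2(p) = 0.5189
  s3: p = 29/174 = 0.1667, -p*log2(p) = 0.4308
  s4: p = 60/174 = 0.3448, -p*log2(p) = 0.5297
  s5: p = 21/174 = 0.1207, -p*log2(p) = 0.3682
H = sum of terms = 2.1272
Rounded to 2 decimals: 2.13

2.13


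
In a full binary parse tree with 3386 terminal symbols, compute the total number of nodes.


Leaf nodes (terminals): 3386
Internal nodes = n - 1 = 3386 - 1 = 3385
Total = leaves + internal = 3386 + 3385 = 6771

6771


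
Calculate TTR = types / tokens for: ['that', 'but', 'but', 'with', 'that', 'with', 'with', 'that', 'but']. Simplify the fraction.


Tokens: 9
Unique types: ('but', 'that', 'with') = 3
TTR = 3/9
Simplify: divide both by 3 -> 1/3
TTR = 1/3

1/3


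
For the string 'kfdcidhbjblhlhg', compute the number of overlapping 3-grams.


String 'kfdcidhbjblhlhg' has length L = 15.
Number of overlapping n-grams = L - n + 1
Substituting: 15 - 3 + 1 = 13

13


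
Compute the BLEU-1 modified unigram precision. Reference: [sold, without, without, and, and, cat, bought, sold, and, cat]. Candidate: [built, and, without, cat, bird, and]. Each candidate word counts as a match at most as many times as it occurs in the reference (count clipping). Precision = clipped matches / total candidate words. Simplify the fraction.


Reference word counts: {'and': 3, 'bought': 1, 'cat': 2, 'sold': 2, 'without': 2}
Checking each candidate word (with clipping):
  'built' -> not in reference -> no match (matches: 0)
  'and' -> in reference (ref count 3, used 1/3) -> match (matches: 1)
  'without' -> in reference (ref count 2, used 1/2) -> match (matches: 2)
  'cat' -> in reference (ref count 2, used 1/2) -> match (matches: 3)
  'bird' -> not in reference -> no match (matches: 3)
  'and' -> in reference (ref count 3, used 2/3) -> match (matches: 4)
Clipped matches: 4, Candidate length: 6
Precision = 4/6 = 2/3

2/3


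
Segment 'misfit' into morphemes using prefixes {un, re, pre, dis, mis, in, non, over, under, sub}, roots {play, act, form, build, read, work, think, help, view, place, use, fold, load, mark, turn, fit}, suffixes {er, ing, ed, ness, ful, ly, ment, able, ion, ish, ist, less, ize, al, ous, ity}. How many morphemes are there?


Segmenting 'misfit' against the inventory:
  'mis' -> prefix (morpheme 1)
  'fit' -> root (morpheme 2)
Total morphemes: 2

2


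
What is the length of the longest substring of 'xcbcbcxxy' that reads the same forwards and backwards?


Scanning 'xcbcbcxxy' for palindromic substrings.
Substring at positions 0-6: 'xcbcbcx'.
Check: reverse('xcbcbcx') = 'xcbcbcx' -> palindrome confirmed.
Neighbouring characters ('-' / 'x') break symmetry, so it cannot extend further.
No longer palindromic substring exists; longest length = 7

7


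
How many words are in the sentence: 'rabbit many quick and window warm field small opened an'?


Counting words by splitting on spaces:
  Word 1: 'rabbit'
  Word 2: 'many'
  Word 3: 'quick'
  Word 4: 'and'
  Word 5: 'window'
  Word 6: 'warm'
  Word 7: 'field'
  Word 8: 'small'
  Word 9: 'opened'
  Word 10: 'an'
Total words: 10

10


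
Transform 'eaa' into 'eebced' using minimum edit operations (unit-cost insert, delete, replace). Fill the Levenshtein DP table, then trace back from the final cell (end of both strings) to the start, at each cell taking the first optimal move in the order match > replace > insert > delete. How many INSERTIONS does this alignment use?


Edit distance = 5. Backtracking from cell (3, 6) with preference match > replace > insert > delete,
then listing the resulting alignment 'eaa' -> 'eebced' left to right:
  Step 1: insert 'e' [insertion #1]
  Step 2: keep 'e'
  Step 3: insert 'b' [insertion #2]
  Step 4: insert 'c' [insertion #3]
  Step 5: replace a->e
  Step 6: replace a->d
Total insertions: 3

3


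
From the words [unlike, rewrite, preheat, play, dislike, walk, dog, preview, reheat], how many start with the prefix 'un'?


Checking each word for prefix 'un':
  'unlike' -> YES, starts with 'un' (count: 1)
  'rewrite' -> no (count: 1)
  'preheat' -> no (count: 1)
  'play' -> no (count: 1)
  'dislike' -> no (count: 1)
  'walk' -> no (count: 1)
  'dog' -> no (count: 1)
  'preview' -> no (count: 1)
  'reheat' -> no (count: 1)
Total with prefix 'un': 1

1


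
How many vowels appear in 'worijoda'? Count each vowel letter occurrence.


Scanning each character of 'worijoda':
  Position 1: 'w' -> consonant (running count: 0)
  Position 2: 'o' -> vowel (running count: 1)
  Position 3: 'r' -> consonant (running count: 1)
  Position 4: 'i' -> vowel (running count: 2)
  Position 5: 'j' -> consonant (running count: 2)
  Position 6: 'o' -> vowel (running count: 3)
  Position 7: 'd' -> consonant (running count: 3)
  Position 8: 'a' -> vowel (running count: 4)
Total vowels: 4

4


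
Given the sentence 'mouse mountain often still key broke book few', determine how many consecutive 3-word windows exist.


Word trigrams from [8] words:
  Trigram 1: (mouse mountain often)
  Trigram 2: (mountain often still)
  Trigram 3: (often still key)
  Trigram 4: (still key broke)
  Trigram 5: (key broke book)
  Trigram 6: (broke book few)
Total word trigrams: 8 - 2 = 6

6


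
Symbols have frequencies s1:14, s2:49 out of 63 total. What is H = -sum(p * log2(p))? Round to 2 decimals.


Computing entropy H = -sum(p_i * log2(p_i)):
  s1: p = 14/63 = 0.2222, -p*log2(p) = 0.4822
  s2: p = 49/63 = 0.7778, -p*log2(p) = 0.2820
H = sum of terms = 0.7642
Rounded to 2 decimals: 0.76

0.76


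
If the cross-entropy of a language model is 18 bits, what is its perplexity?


Perplexity formula: PP = 2^H
H = 18
PP = 2^18
PP = 2^18 = 262144

262144


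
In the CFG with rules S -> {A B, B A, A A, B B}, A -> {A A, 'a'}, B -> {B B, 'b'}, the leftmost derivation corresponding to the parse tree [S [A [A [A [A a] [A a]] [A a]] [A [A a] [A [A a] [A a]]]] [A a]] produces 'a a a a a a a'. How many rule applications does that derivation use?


Every bracketed nonterminal node [X ...] in the tree is produced by exactly one rule application.
Reading the tree off as a leftmost derivation:
  Step 1: S  =>  A A   (applied S -> A A)
  Step 2: A A  =>  A A A   (applied A -> A A)
  Step 3: A A A  =>  A A A A   (applied A -> A A)
  Step 4: A A A A  =>  A A A A A   (applied A -> A A)
  Step 5: A A A A A  =>  a A A A A   (applied A -> a)
  Step 6: a A A A A  =>  a a A A A   (applied A -> a)
  Step 7: a a A A A  =>  a a a A A   (applied A -> a)
  Step 8: a a a A A  =>  a a a A A A   (applied A -> A A)
  Step 9: a a a A A A  =>  a a a a A A   (applied A -> a)
  Step 10: a a a a A A  =>  a a a a A A A   (applied A -> A A)
  Step 11: a a a a A A A  =>  a a a a a A A   (applied A -> a)
  Step 12: a a a a a A A  =>  a a a a a a A   (applied A -> a)
  Step 13: a a a a a a A  =>  a a a a a a a   (applied A -> a)
Final yield: a a a a a a a
Total rewrite steps: 13

13


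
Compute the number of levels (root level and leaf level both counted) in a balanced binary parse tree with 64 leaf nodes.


In a balanced binary tree with n leaves the deepest leaf is ceil(log2(n)) edges below the root,
so counting node levels inclusive of root and leaves gives ceil(log2(n)) + 1 levels.
log2(64) = 6.0000
ceil(6.0000) = 6
levels = 6 + 1 = 7

7


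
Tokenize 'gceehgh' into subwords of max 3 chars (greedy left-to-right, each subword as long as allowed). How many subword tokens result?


'gceehgh' has 7 characters.
Chunking with max size 3:
  Chunk 1: 'gce' (positions 0-2)
  Chunk 2: 'ehg' (positions 3-5)
  Chunk 3: 'h' (positions 6-6)
Total chunks: ceil(7 / 3) = 3

3


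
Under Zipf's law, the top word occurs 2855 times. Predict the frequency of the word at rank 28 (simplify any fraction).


Zipf's law: freq(rank) = f1 / rank
f1 = 2855, rank = 28
freq = 2855 / 28
GCD(2855, 28) = 1
Simplified: 2855/28

2855/28


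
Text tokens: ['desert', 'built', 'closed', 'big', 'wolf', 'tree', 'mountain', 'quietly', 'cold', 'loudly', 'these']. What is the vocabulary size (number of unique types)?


Listing all tokens and tracking unique types:
  Token 1: 'desert' -> NEW (unique so far: 1)
  Token 2: 'built' -> NEW (unique so far: 2)
  Token 3: 'closed' -> NEW (unique so far: 3)
  Token 4: 'big' -> NEW (unique so far: 4)
  Token 5: 'wolf' -> NEW (unique so far: 5)
  Token 6: 'tree' -> NEW (unique so far: 6)
  Token 7: 'mountain' -> NEW (unique so far: 7)
  Token 8: 'quietly' -> NEW (unique so far: 8)
  Token 9: 'cold' -> NEW (unique so far: 9)
  Token 10: 'loudly' -> NEW (unique so far: 10)
  Token 11: 'these' -> NEW (unique so far: 11)
Unique types: ('big', 'built', 'closed', 'cold', 'desert', 'loudly', 'mountain', 'quietly', 'these', 'tree', 'wolf')
Vocabulary size: 11

11


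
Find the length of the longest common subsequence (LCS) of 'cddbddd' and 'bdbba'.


DP table for LCS of 'cddbddd' and 'bdbba':
       b  d  b  b  a
    0  0  0  0  0  0
  c 0  0  0  0  0  0
  d 0  0  1  1  1  1
  d 0  0  1  1  1  1
  b 0  1  1  2  2  2
  d 0  1  2  2  2  2
  d 0  1  2  2  2  2
  d 0  1  2  2  2  2
LCS: 'db'
LCS length = 2

2


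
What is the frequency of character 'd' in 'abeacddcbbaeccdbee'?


Scanning 'abeacddcbbaeccdbee' for 'd':
  Position 5: 'd' -> MATCH (count: 1)
  Position 6: 'd' -> MATCH (count: 2)
  Position 14: 'd' -> MATCH (count: 3)
Total occurrences of 'd': 3

3


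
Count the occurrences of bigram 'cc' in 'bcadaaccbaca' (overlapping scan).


Scanning 'bcadaaccbaca' for bigram 'cc':
  Position 0: 'bc' -> no
  Position 1: 'ca' -> no
  Position 2: 'ad' -> no
  Position 3: 'da' -> no
  Position 4: 'aa' -> no
  Position 5: 'ac' -> no
  Position 6: 'cc' -> MATCH
  Position 7: 'cb' -> no
  Position 8: 'ba' -> no
  Position 9: 'ac' -> no
  Position 10: 'ca' -> no
Total matches: 1

1


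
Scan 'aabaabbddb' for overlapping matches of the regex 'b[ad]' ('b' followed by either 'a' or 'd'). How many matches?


Pattern: b[ad] means 'b' followed by either 'a' or 'd'.
Scanning 'aabaabbddb' position-by-position:
  Pos 0: window 'aa' -> no
  Pos 1: window 'ab' -> no
  Pos 2: window 'ba' -> MATCH
  Pos 3: window 'aa' -> no
  Pos 4: window 'ab' -> no
  Pos 5: window 'bb' -> no
  Pos 6: window 'bd' -> MATCH
  Pos 7: window 'dd' -> no
  Pos 8: window 'db' -> no
  Pos 9: window 'b' -> no
Total matches: 2

2


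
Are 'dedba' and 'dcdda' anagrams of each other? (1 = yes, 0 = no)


Sort characters of 'dedba': 'abdde'
Sort characters of 'dcdda': 'acddd'
Sorted forms differ -> they are NOT anagrams
Result: 0

0


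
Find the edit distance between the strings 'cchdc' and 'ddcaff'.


Building DP table for s1='cchdc' (len 5) and s2='ddcaff' (len 6):
       d  d  c  a  f  f
    0  1  2  3  4  5  6
  c 1  1  2  2  3  4  5
  c 2  2  2  2  3  4  5
  h 3  3  3  3  3  4  5
  d 4  3  3  4  4  4  5
  c 5  4  4  3  4  5  5
Edit distance = dp[5][6] = 5

5


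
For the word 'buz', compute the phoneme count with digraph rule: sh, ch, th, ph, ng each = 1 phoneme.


Parsing 'buz' greedily, digraphs first:
  'b' -> consonant phoneme (phonemes so far: 1)
  'u' -> vowel phoneme (phonemes so far: 2)
  'z' -> consonant phoneme (phonemes so far: 3)
Total phonemes: 3

3


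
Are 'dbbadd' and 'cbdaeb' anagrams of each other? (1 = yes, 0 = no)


Sort characters of 'dbbadd': 'abbddd'
Sort characters of 'cbdaeb': 'abbcde'
Sorted forms differ -> they are NOT anagrams
Result: 0

0


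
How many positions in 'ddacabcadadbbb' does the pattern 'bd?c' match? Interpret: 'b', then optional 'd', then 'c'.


Pattern: bd?c means 'b', then optional 'd', then 'c'.
Scanning 'ddacabcadadbbb' position-by-position:
  Pos 0: window 'dda' -> no
  Pos 1: window 'dac' -> no
  Pos 2: window 'aca' -> no
  Pos 3: window 'cab' -> no
  Pos 4: window 'abc' -> no
  Pos 5: window 'bca' -> MATCH
  Pos 6: window 'cad' -> no
  Pos 7: window 'ada' -> no
  Pos 8: window 'dad' -> no
  Pos 9: window 'adb' -> no
  Pos 10: window 'dbb' -> no
  Pos 11: window 'bbb' -> no
  Pos 12: window 'bb' -> no
  Pos 13: window 'b' -> no
Total matches: 1

1


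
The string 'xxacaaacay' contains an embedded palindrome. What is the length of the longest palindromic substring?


Scanning 'xxacaaacay' for palindromic substrings.
Substring at positions 2-8: 'acaaaca'.
Check: reverse('acaaaca') = 'acaaaca' -> palindrome confirmed.
Neighbouring characters ('x' / 'y') break symmetry, so it cannot extend further.
No longer palindromic substring exists; longest length = 7

7


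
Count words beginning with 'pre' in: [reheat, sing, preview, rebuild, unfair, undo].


Checking each word for prefix 'pre':
  'reheat' -> no (count: 0)
  'sing' -> no (count: 0)
  'preview' -> YES, starts with 'pre' (count: 1)
  'rebuild' -> no (count: 1)
  'unfair' -> no (count: 1)
  'undo' -> no (count: 1)
Total with prefix 'pre': 1

1


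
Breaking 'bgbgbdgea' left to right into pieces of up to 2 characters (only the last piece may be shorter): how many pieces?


'bgbgbdgea' has 9 characters.
Chunking with max size 2:
  Chunk 1: 'bg' (positions 0-1)
  Chunk 2: 'bg' (positions 2-3)
  Chunk 3: 'bd' (positions 4-5)
  Chunk 4: 'ge' (positions 6-7)
  Chunk 5: 'a' (positions 8-8)
Total chunks: ceil(9 / 2) = 5

5


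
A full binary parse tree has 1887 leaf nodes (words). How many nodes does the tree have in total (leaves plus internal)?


Leaf nodes (terminals): 1887
Internal nodes = n - 1 = 1887 - 1 = 1886
Total = leaves + internal = 1887 + 1886 = 3773

3773


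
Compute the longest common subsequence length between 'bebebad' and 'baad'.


DP table for LCS of 'bebebad' and 'baad':
       b  a  a  d
    0  0  0  0  0
  b 0  1  1  1  1
  e 0  1  1  1  1
  b 0  1  1  1  1
  e 0  1  1  1  1
  b 0  1  1  1  1
  a 0  1  2  2  2
  d 0  1  2  2  3
LCS: 'bad'
LCS length = 3

3


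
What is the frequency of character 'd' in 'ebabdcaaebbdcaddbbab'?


Scanning 'ebabdcaaebbdcaddbbab' for 'd':
  Position 4: 'd' -> MATCH (count: 1)
  Position 11: 'd' -> MATCH (count: 2)
  Position 14: 'd' -> MATCH (count: 3)
  Position 15: 'd' -> MATCH (count: 4)
Total occurrences of 'd': 4

4


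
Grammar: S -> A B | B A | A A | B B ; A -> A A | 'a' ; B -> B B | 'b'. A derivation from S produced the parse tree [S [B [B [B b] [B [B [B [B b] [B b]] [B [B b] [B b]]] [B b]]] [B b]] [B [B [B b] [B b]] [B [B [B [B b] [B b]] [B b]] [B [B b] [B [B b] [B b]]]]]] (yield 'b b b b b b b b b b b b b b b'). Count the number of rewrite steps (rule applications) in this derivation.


Every bracketed nonterminal node [X ...] in the tree is produced by exactly one rule application.
Reading the tree off as a leftmost derivation:
  Step 1: S  =>  B B   (applied S -> B B)
  Step 2: B B  =>  B B B   (applied B -> B B)
  Step 3: B B B  =>  B B B B   (applied B -> B B)
  Step 4: B B B B  =>  b B B B   (applied B -> b)
  Step 5: b B B B  =>  b B B B B   (applied B -> B B)
  Step 6: b B B B B  =>  b B B B B B   (applied B -> B B)
  Step 7: b B B B B B  =>  b B B B B B B   (applied B -> B B)
  Step 8: b B B B B B B  =>  b b B B B B B   (applied B -> b)
  Step 9: b b B B B B B  =>  b b b B B B B   (applied B -> b)
  Step 10: b b b B B B B  =>  b b b B B B B B   (applied B -> B B)
  Step 11: b b b B B B B B  =>  b b b b B B B B   (applied B -> b)
  Step 12: b b b b B B B B  =>  b b b b b B B B   (applied B -> b)
  Step 13: b b b b b B B B  =>  b b b b b b B B   (applied B -> b)
  Step 14: b b b b b b B B  =>  b b b b b b b B   (applied B -> b)
  Step 15: b b b b b b b B  =>  b b b b b b b B B   (applied B -> B B)
  Step 16: b b b b b b b B B  =>  b b b b b b b B B B   (applied B -> B B)
  Step 17: b b b b b b b B B B  =>  b b b b b b b b B B   (applied B -> b)
  Step 18: b b b b b b b b B B  =>  b b b b b b b b b B   (applied B -> b)
  Step 19: b b b b b b b b b B  =>  b b b b b b b b b B B   (applied B -> B B)
  Step 20: b b b b b b b b b B B  =>  b b b b b b b b b B B B   (applied B -> B B)
  Step 21: b b b b b b b b b B B B  =>  b b b b b b b b b B B B B   (applied B -> B B)
  Step 22: b b b b b b b b b B B B B  =>  b b b b b b b b b b B B B   (applied B -> b)
  Step 23: b b b b b b b b b b B B B  =>  b b b b b b b b b b b B B   (applied B -> b)
  Step 24: b b b b b b b b b b b B B  =>  b b b b b b b b b b b b B   (applied B -> b)
  Step 25: b b b b b b b b b b b b B  =>  b b b b b b b b b b b b B B   (applied B -> B B)
  Step 26: b b b b b b b b b b b b B B  =>  b b b b b b b b b b b b b B   (applied B -> b)
  Step 27: b b b b b b b b b b b b b B  =>  b b b b b b b b b b b b b B B   (applied B -> B B)
  Step 28: b b b b b b b b b b b b b B B  =>  b b b b b b b b b b b b b b B   (applied B -> b)
  Step 29: b b b b b b b b b b b b b b B  =>  b b b b b b b b b b b b b b b   (applied B -> b)
Final yield: b b b b b b b b b b b b b b b
Total rewrite steps: 29

29


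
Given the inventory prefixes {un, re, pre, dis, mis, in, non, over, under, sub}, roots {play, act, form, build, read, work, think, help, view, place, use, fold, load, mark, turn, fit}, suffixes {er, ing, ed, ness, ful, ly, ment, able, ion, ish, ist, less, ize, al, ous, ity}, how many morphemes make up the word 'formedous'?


Segmenting 'formedous' against the inventory:
  'form' -> root (morpheme 1)
  'ed' -> suffix (morpheme 2)
  'ous' -> suffix (morpheme 3)
Total morphemes: 3

3


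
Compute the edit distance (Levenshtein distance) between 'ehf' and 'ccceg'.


Building DP table for s1='ehf' (len 3) and s2='ccceg' (len 5):
       c  c  c  e  g
    0  1  2  3  4  5
  e 1  1  2  3  3  4
  h 2  2  2  3  4  4
  f 3  3  3  3  4  5
Edit distance = dp[3][5] = 5

5


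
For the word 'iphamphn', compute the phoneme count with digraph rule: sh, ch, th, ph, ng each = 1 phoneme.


Parsing 'iphamphn' greedily, digraphs first:
  'i' -> vowel phoneme (phonemes so far: 1)
  'ph' -> digraph (1 consonant phoneme) (phonemes so far: 2)
  'a' -> vowel phoneme (phonemes so far: 3)
  'm' -> consonant phoneme (phonemes so far: 4)
  'ph' -> digraph (1 consonant phoneme) (phonemes so far: 5)
  'n' -> consonant phoneme (phonemes so far: 6)
Total phonemes: 6

6


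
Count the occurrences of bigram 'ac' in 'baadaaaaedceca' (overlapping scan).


Scanning 'baadaaaaedceca' for bigram 'ac':
  Position 0: 'ba' -> no
  Position 1: 'aa' -> no
  Position 2: 'ad' -> no
  Position 3: 'da' -> no
  Position 4: 'aa' -> no
  Position 5: 'aa' -> no
  Position 6: 'aa' -> no
  Position 7: 'ae' -> no
  Position 8: 'ed' -> no
  Position 9: 'dc' -> no
  Position 10: 'ce' -> no
  Position 11: 'ec' -> no
  Position 12: 'ca' -> no
Total matches: 0

0


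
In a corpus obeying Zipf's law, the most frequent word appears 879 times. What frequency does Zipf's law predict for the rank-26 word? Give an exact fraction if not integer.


Zipf's law: freq(rank) = f1 / rank
f1 = 879, rank = 26
freq = 879 / 26
GCD(879, 26) = 1
Simplified: 879/26

879/26


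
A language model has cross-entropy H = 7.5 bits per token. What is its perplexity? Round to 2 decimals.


Perplexity formula: PP = 2^H
H = 7.5
PP = 2^7.5
Decompose: 2^7.5 = 2^7 * 2^0.5 = 2^7 * sqrt(2)
2^7 = 128, sqrt(2) ~ 1.4142136
PP ~ 128 * 1.4142136 = 181.0193408
Rounded to 2 decimals: 181.02

181.02


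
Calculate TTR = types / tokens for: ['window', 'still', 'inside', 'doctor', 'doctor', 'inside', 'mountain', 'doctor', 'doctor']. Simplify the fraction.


Tokens: 9
Unique types: ('doctor', 'inside', 'mountain', 'still', 'window') = 5
TTR = 5/9
Already in lowest terms.

5/9


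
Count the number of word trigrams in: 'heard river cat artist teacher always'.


Word trigrams from [6] words:
  Trigram 1: (heard river cat)
  Trigram 2: (river cat artist)
  Trigram 3: (cat artist teacher)
  Trigram 4: (artist teacher always)
Total word trigrams: 6 - 2 = 4

4


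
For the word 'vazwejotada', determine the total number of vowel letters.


Scanning each character of 'vazwejotada':
  Position 1: 'v' -> consonant (running count: 0)
  Position 2: 'a' -> vowel (running count: 1)
  Position 3: 'z' -> consonant (running count: 1)
  Position 4: 'w' -> consonant (running count: 1)
  Position 5: 'e' -> vowel (running count: 2)
  Position 6: 'j' -> consonant (running count: 2)
  Position 7: 'o' -> vowel (running count: 3)
  Position 8: 't' -> consonant (running count: 3)
  Position 9: 'a' -> vowel (running count: 4)
  Position 10: 'd' -> consonant (running count: 4)
  Position 11: 'a' -> vowel (running count: 5)
Total vowels: 5

5
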